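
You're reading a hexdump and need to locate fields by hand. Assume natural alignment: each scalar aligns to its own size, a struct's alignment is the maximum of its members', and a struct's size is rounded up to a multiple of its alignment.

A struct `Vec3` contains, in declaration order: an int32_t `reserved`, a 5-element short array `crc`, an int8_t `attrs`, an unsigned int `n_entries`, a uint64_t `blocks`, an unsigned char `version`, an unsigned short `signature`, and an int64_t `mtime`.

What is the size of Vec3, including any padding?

48

reserved at 0 (size 4, align 4) → ends 4
crc at 4 (size 10, align 2) → ends 14
attrs at 14 (size 1, align 1) → ends 15
pad 1 to align 4 for n_entries
n_entries at 16 (size 4, align 4) → ends 20
pad 4 to align 8 for blocks
blocks at 24 (size 8, align 8) → ends 32
version at 32 (size 1, align 1) → ends 33
pad 1 to align 2 for signature
signature at 34 (size 2, align 2) → ends 36
pad 4 to align 8 for mtime
mtime at 40 (size 8, align 8) → ends 48
total 48 bytes, alignment 8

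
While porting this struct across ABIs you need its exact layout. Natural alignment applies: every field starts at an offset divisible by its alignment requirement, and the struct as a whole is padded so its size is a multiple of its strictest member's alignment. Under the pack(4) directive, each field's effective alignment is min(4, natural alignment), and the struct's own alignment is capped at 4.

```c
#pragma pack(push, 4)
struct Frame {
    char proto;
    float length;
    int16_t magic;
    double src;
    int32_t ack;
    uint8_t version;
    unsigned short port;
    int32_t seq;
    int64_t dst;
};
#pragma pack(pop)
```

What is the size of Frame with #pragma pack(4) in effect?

proto at 0 (size 1, align 1) → ends 1
pad 3 to align 4 for length
length at 4 (size 4, align 4) → ends 8
magic at 8 (size 2, align 2) → ends 10
pad 2 to align 4 for src
src at 12 (size 8, align 4) → ends 20
ack at 20 (size 4, align 4) → ends 24
version at 24 (size 1, align 1) → ends 25
pad 1 to align 2 for port
port at 26 (size 2, align 2) → ends 28
seq at 28 (size 4, align 4) → ends 32
dst at 32 (size 8, align 4) → ends 40
total 40 bytes, alignment 4

40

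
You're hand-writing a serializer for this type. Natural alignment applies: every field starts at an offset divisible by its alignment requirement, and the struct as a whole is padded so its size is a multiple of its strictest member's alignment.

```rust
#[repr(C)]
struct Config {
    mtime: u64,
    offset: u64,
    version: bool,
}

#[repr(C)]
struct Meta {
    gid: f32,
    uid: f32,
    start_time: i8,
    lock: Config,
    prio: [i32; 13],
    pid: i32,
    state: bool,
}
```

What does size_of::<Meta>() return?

Config: 0..8  mtime  (8B, 8-aligned); 8..16  offset  (8B, 8-aligned); 16..17  version  (1B, 1-aligned); 17..24  -- tail padding (7B); sizeof = 24, alignof = 8
0..4  gid  (4B, 4-aligned)
4..8  uid  (4B, 4-aligned)
8..9  start_time  (1B, 1-aligned)
9..16  -- padding (7B)
16..40  lock  (24B, 8-aligned)
40..92  prio  (52B, 4-aligned)
92..96  pid  (4B, 4-aligned)
96..97  state  (1B, 1-aligned)
97..104  -- tail padding (7B)
sizeof = 104, alignof = 8

104 bytes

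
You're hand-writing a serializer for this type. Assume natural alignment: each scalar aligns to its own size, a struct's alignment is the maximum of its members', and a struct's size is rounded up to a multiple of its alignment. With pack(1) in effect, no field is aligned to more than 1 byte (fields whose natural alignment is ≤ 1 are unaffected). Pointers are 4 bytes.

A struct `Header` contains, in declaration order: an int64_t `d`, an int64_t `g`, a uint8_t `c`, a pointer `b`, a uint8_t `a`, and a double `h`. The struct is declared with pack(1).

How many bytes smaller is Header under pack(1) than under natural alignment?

natural layout:
  @0: d [8B, align 8] → 8
  @8: g [8B, align 8] → 16
  @16: c [1B, align 1] → 17
  +3 pad (align 4)
  @20: b [4B, align 4] → 24
  @24: a [1B, align 1] → 25
  +7 pad (align 8)
  @32: h [8B, align 8] → 40
  size 40, align 8
packed(1) layout:
  @0: d [8B, align 1] → 8
  @8: g [8B, align 1] → 16
  @16: c [1B, align 1] → 17
  @17: b [4B, align 1] → 21
  @21: a [1B, align 1] → 22
  @22: h [8B, align 1] → 30
  size 30, align 1
40 − 30 = 10

10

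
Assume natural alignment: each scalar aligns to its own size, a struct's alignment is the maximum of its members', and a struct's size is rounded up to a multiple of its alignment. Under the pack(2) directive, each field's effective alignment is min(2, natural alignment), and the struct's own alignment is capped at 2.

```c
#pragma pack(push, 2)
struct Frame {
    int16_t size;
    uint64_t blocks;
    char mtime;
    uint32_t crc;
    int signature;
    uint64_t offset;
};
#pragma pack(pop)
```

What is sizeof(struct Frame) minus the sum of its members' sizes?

1

size at 0 (size 2, align 2) → ends 2
blocks at 2 (size 8, align 2) → ends 10
mtime at 10 (size 1, align 1) → ends 11
pad 1 to align 2 for crc
crc at 12 (size 4, align 2) → ends 16
signature at 16 (size 4, align 2) → ends 20
offset at 20 (size 8, align 2) → ends 28
total 28 bytes, alignment 2
data bytes 27, size 28 → padding 1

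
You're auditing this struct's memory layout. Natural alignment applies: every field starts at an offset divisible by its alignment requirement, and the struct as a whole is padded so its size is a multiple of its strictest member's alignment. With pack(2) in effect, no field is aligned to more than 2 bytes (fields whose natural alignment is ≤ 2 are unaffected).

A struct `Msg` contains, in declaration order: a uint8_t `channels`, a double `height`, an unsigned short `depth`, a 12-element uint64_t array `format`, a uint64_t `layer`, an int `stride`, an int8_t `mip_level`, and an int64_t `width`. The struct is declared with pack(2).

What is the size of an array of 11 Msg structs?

1430

0..1  channels  (1B, 1-aligned)
1..2  -- padding (1B)
2..10  height  (8B, 2-aligned)
10..12  depth  (2B, 2-aligned)
12..108  format  (96B, 2-aligned)
108..116  layer  (8B, 2-aligned)
116..120  stride  (4B, 2-aligned)
120..121  mip_level  (1B, 1-aligned)
121..122  -- padding (1B)
122..130  width  (8B, 2-aligned)
sizeof = 130, alignof = 2
array of 11: 11 × 130 = 1430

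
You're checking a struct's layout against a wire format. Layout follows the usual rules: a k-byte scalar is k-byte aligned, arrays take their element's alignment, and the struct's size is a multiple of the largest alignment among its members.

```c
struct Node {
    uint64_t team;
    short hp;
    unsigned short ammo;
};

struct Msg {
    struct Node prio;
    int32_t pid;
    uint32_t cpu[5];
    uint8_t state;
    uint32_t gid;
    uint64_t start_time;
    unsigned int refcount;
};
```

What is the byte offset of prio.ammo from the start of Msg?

10

Node: team at 0 (size 8, align 8) → ends 8; hp at 8 (size 2, align 2) → ends 10; ammo at 10 (size 2, align 2) → ends 12; tail pad 4 to reach multiple of 8; total 16 bytes, alignment 8
prio at 0 (size 16, align 8) → ends 16
within Node: ammo at 10
0 + 10 = 10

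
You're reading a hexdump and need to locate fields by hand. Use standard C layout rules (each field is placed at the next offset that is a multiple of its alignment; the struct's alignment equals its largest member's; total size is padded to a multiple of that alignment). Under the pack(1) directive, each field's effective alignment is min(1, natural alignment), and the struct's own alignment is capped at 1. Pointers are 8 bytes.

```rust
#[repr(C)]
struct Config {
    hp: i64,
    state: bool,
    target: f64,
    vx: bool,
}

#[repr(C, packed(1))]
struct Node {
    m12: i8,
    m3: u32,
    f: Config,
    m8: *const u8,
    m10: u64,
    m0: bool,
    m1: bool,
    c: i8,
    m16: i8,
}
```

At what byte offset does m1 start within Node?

Config: @0: hp [8B, align 8] → 8; @8: state [1B, align 1] → 9; +7 pad (align 8); @16: target [8B, align 8] → 24; @24: vx [1B, align 1] → 25; +7 tail pad (align 8); size 32, align 8
@0: m12 [1B, align 1] → 1
@1: m3 [4B, align 1] → 5
@5: f [32B, align 1] → 37
@37: m8 [8B, align 1] → 45
@45: m10 [8B, align 1] → 53
@53: m0 [1B, align 1] → 54
@54: m1 [1B, align 1] → 55

54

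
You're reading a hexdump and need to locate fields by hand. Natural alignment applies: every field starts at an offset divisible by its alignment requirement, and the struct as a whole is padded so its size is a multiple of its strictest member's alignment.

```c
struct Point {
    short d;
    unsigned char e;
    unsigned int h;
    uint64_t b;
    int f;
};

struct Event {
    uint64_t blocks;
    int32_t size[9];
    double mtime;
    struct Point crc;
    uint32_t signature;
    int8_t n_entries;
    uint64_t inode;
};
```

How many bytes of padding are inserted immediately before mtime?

Point: d at 0 (size 2, align 2) → ends 2; e at 2 (size 1, align 1) → ends 3; pad 1 to align 4 for h; h at 4 (size 4, align 4) → ends 8; b at 8 (size 8, align 8) → ends 16; f at 16 (size 4, align 4) → ends 20; tail pad 4 to reach multiple of 8; total 24 bytes, alignment 8
blocks at 0 (size 8, align 8) → ends 8
size at 8 (size 36, align 4) → ends 44
pad 4 to align 8 for mtime
mtime at 48 (size 8, align 8) → ends 56

4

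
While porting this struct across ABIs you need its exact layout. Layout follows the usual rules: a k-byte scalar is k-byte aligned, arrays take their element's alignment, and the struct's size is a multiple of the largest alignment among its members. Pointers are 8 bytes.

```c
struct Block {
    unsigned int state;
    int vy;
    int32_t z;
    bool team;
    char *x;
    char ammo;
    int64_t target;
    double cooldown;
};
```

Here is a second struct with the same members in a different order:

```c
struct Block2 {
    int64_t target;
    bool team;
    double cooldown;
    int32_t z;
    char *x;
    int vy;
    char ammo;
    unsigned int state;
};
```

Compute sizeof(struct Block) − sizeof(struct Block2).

-8

state at 0 (size 4, align 4) → ends 4
vy at 4 (size 4, align 4) → ends 8
z at 8 (size 4, align 4) → ends 12
team at 12 (size 1, align 1) → ends 13
pad 3 to align 8 for x
x at 16 (size 8, align 8) → ends 24
ammo at 24 (size 1, align 1) → ends 25
pad 7 to align 8 for target
target at 32 (size 8, align 8) → ends 40
cooldown at 40 (size 8, align 8) → ends 48
total 48 bytes, alignment 8
— Block2 —
target at 0 (size 8, align 8) → ends 8
team at 8 (size 1, align 1) → ends 9
pad 7 to align 8 for cooldown
cooldown at 16 (size 8, align 8) → ends 24
z at 24 (size 4, align 4) → ends 28
pad 4 to align 8 for x
x at 32 (size 8, align 8) → ends 40
vy at 40 (size 4, align 4) → ends 44
ammo at 44 (size 1, align 1) → ends 45
pad 3 to align 4 for state
state at 48 (size 4, align 4) → ends 52
tail pad 4 to reach multiple of 8
total 56 bytes, alignment 8
48 − 56 = -8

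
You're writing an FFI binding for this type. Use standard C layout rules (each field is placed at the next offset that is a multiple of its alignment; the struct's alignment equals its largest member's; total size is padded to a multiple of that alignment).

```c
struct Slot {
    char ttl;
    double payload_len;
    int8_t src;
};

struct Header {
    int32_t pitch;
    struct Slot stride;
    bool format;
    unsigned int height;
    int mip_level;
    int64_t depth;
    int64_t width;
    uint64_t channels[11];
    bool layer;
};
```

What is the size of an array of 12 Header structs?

1920

Slot: 0..1  ttl  (1B, 1-aligned); 1..8  -- padding (7B); 8..16  payload_len  (8B, 8-aligned); 16..17  src  (1B, 1-aligned); 17..24  -- tail padding (7B); sizeof = 24, alignof = 8
0..4  pitch  (4B, 4-aligned)
4..8  -- padding (4B)
8..32  stride  (24B, 8-aligned)
32..33  format  (1B, 1-aligned)
33..36  -- padding (3B)
36..40  height  (4B, 4-aligned)
40..44  mip_level  (4B, 4-aligned)
44..48  -- padding (4B)
48..56  depth  (8B, 8-aligned)
56..64  width  (8B, 8-aligned)
64..152  channels  (88B, 8-aligned)
152..153  layer  (1B, 1-aligned)
153..160  -- tail padding (7B)
sizeof = 160, alignof = 8
array of 12: 12 × 160 = 1920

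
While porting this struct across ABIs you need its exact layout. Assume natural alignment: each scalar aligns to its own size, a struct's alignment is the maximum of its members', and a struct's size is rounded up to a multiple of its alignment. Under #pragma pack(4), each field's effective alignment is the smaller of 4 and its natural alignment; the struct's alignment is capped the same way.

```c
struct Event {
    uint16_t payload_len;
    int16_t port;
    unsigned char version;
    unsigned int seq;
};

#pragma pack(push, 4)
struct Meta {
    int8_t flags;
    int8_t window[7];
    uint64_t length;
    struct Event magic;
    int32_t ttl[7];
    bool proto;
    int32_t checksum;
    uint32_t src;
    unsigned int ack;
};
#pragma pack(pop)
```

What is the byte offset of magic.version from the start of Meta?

20

Event: payload_len at 0 (size 2, align 2) → ends 2; port at 2 (size 2, align 2) → ends 4; version at 4 (size 1, align 1) → ends 5; pad 3 to align 4 for seq; seq at 8 (size 4, align 4) → ends 12; total 12 bytes, alignment 4
flags at 0 (size 1, align 1) → ends 1
window at 1 (size 7, align 1) → ends 8
length at 8 (size 8, align 4) → ends 16
magic at 16 (size 12, align 4) → ends 28
within Event: version at 4
16 + 4 = 20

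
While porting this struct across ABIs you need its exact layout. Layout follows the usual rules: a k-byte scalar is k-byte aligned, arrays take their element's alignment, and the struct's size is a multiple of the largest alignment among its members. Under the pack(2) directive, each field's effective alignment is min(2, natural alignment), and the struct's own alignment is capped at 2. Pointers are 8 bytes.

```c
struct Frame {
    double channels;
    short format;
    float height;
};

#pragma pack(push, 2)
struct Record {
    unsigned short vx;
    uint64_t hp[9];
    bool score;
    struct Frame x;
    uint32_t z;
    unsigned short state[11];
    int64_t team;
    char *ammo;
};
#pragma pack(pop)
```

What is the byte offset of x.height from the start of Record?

88

Frame: channels at 0 (size 8, align 8) → ends 8; format at 8 (size 2, align 2) → ends 10; pad 2 to align 4 for height; height at 12 (size 4, align 4) → ends 16; total 16 bytes, alignment 8
vx at 0 (size 2, align 2) → ends 2
hp at 2 (size 72, align 2) → ends 74
score at 74 (size 1, align 1) → ends 75
pad 1 to align 2 for x
x at 76 (size 16, align 2) → ends 92
within Frame: height at 12
76 + 12 = 88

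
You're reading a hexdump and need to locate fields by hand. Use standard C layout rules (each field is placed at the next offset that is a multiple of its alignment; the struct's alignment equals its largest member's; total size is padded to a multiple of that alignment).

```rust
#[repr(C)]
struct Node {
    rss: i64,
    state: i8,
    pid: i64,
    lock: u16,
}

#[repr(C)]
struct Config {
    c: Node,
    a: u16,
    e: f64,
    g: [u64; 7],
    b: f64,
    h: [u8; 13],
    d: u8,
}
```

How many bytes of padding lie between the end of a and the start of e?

6

Node: 0..8  rss  (8B, 8-aligned); 8..9  state  (1B, 1-aligned); 9..16  -- padding (7B); 16..24  pid  (8B, 8-aligned); 24..26  lock  (2B, 2-aligned); 26..32  -- tail padding (6B); sizeof = 32, alignof = 8
0..32  c  (32B, 8-aligned)
32..34  a  (2B, 2-aligned)
34..40  -- padding (6B)
40..48  e  (8B, 8-aligned)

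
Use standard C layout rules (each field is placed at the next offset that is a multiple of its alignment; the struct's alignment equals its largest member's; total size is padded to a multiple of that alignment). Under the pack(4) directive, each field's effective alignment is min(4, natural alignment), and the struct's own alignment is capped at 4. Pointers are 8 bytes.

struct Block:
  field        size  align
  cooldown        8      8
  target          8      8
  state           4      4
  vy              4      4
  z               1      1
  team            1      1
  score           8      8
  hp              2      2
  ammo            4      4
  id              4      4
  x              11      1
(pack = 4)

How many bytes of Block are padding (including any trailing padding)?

5

0..8  cooldown  (8B, 4-aligned)
8..16  target  (8B, 4-aligned)
16..20  state  (4B, 4-aligned)
20..24  vy  (4B, 4-aligned)
24..25  z  (1B, 1-aligned)
25..26  team  (1B, 1-aligned)
26..28  -- padding (2B)
28..36  score  (8B, 4-aligned)
36..38  hp  (2B, 2-aligned)
38..40  -- padding (2B)
40..44  ammo  (4B, 4-aligned)
44..48  id  (4B, 4-aligned)
48..59  x  (11B, 1-aligned)
59..60  -- tail padding (1B)
sizeof = 60, alignof = 4
data bytes 55, size 60 → padding 5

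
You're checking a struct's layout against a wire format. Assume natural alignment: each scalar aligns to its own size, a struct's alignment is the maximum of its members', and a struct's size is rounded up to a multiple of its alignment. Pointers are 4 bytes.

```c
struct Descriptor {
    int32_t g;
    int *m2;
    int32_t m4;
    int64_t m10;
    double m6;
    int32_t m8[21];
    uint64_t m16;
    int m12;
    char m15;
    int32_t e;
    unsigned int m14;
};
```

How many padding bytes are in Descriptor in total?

0..4  g  (4B, 4-aligned)
4..8  m2  (4B, 4-aligned)
8..12  m4  (4B, 4-aligned)
12..16  -- padding (4B)
16..24  m10  (8B, 8-aligned)
24..32  m6  (8B, 8-aligned)
32..116  m8  (84B, 4-aligned)
116..120  -- padding (4B)
120..128  m16  (8B, 8-aligned)
128..132  m12  (4B, 4-aligned)
132..133  m15  (1B, 1-aligned)
133..136  -- padding (3B)
136..140  e  (4B, 4-aligned)
140..144  m14  (4B, 4-aligned)
sizeof = 144, alignof = 8
data bytes 133, size 144 → padding 11

11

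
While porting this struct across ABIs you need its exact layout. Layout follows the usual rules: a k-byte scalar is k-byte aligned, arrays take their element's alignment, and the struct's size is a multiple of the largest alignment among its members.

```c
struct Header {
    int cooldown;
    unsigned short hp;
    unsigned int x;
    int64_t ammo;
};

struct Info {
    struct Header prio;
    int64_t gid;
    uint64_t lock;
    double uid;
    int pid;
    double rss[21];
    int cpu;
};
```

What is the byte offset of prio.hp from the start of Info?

4

Header: @0: cooldown [4B, align 4] → 4; @4: hp [2B, align 2] → 6; +2 pad (align 4); @8: x [4B, align 4] → 12; +4 pad (align 8); @16: ammo [8B, align 8] → 24; size 24, align 8
@0: prio [24B, align 8] → 24
within Header: hp at 4
0 + 4 = 4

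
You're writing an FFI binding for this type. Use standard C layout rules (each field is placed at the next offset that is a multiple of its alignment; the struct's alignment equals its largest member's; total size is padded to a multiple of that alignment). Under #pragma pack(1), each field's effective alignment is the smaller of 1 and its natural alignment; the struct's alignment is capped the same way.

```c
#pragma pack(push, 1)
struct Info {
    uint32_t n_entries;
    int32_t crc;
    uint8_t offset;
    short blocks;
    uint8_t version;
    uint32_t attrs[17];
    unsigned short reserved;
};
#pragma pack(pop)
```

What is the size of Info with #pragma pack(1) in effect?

82

@0: n_entries [4B, align 1] → 4
@4: crc [4B, align 1] → 8
@8: offset [1B, align 1] → 9
@9: blocks [2B, align 1] → 11
@11: version [1B, align 1] → 12
@12: attrs [68B, align 1] → 80
@80: reserved [2B, align 1] → 82
size 82, align 1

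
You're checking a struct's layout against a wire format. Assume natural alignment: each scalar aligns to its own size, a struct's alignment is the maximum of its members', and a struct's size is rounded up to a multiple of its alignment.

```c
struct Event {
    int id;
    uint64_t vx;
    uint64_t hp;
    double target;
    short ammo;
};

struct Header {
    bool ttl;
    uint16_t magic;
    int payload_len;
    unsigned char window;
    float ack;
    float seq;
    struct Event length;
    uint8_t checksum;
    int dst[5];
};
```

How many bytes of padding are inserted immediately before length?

Event: @0: id [4B, align 4] → 4; +4 pad (align 8); @8: vx [8B, align 8] → 16; @16: hp [8B, align 8] → 24; @24: target [8B, align 8] → 32; @32: ammo [2B, align 2] → 34; +6 tail pad (align 8); size 40, align 8
@0: ttl [1B, align 1] → 1
+1 pad (align 2)
@2: magic [2B, align 2] → 4
@4: payload_len [4B, align 4] → 8
@8: window [1B, align 1] → 9
+3 pad (align 4)
@12: ack [4B, align 4] → 16
@16: seq [4B, align 4] → 20
+4 pad (align 8)
@24: length [40B, align 8] → 64

4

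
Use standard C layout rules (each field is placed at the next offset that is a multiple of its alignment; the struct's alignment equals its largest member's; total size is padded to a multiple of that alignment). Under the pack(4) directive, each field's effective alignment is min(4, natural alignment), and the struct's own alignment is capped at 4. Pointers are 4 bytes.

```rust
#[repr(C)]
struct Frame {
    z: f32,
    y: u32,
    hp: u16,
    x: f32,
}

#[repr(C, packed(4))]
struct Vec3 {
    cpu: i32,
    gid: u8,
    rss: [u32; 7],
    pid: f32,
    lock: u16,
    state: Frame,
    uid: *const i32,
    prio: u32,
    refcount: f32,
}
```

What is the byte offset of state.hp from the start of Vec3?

52

Frame: 0..4  z  (4B, 4-aligned); 4..8  y  (4B, 4-aligned); 8..10  hp  (2B, 2-aligned); 10..12  -- padding (2B); 12..16  x  (4B, 4-aligned); sizeof = 16, alignof = 4
0..4  cpu  (4B, 4-aligned)
4..5  gid  (1B, 1-aligned)
5..8  -- padding (3B)
8..36  rss  (28B, 4-aligned)
36..40  pid  (4B, 4-aligned)
40..42  lock  (2B, 2-aligned)
42..44  -- padding (2B)
44..60  state  (16B, 4-aligned)
within Frame: hp at 8
44 + 8 = 52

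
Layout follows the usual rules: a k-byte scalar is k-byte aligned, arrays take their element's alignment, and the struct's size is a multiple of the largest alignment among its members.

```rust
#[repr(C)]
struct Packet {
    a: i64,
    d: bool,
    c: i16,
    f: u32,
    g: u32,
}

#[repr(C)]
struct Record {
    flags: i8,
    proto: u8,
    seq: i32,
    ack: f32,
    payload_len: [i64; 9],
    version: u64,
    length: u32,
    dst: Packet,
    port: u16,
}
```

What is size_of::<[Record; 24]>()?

3264

Packet: 0..8  a  (8B, 8-aligned); 8..9  d  (1B, 1-aligned); 9..10  -- padding (1B); 10..12  c  (2B, 2-aligned); 12..16  f  (4B, 4-aligned); 16..20  g  (4B, 4-aligned); 20..24  -- tail padding (4B); sizeof = 24, alignof = 8
0..1  flags  (1B, 1-aligned)
1..2  proto  (1B, 1-aligned)
2..4  -- padding (2B)
4..8  seq  (4B, 4-aligned)
8..12  ack  (4B, 4-aligned)
12..16  -- padding (4B)
16..88  payload_len  (72B, 8-aligned)
88..96  version  (8B, 8-aligned)
96..100  length  (4B, 4-aligned)
100..104  -- padding (4B)
104..128  dst  (24B, 8-aligned)
128..130  port  (2B, 2-aligned)
130..136  -- tail padding (6B)
sizeof = 136, alignof = 8
array of 24: 24 × 136 = 3264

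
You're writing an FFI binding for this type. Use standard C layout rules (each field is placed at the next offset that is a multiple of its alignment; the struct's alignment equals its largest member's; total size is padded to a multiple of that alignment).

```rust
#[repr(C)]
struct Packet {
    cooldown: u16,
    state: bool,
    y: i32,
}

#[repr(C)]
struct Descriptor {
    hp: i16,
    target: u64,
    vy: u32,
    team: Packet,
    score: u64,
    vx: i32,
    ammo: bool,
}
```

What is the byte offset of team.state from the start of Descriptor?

Packet: 0..2  cooldown  (2B, 2-aligned); 2..3  state  (1B, 1-aligned); 3..4  -- padding (1B); 4..8  y  (4B, 4-aligned); sizeof = 8, alignof = 4
0..2  hp  (2B, 2-aligned)
2..8  -- padding (6B)
8..16  target  (8B, 8-aligned)
16..20  vy  (4B, 4-aligned)
20..28  team  (8B, 4-aligned)
within Packet: state at 2
20 + 2 = 22

22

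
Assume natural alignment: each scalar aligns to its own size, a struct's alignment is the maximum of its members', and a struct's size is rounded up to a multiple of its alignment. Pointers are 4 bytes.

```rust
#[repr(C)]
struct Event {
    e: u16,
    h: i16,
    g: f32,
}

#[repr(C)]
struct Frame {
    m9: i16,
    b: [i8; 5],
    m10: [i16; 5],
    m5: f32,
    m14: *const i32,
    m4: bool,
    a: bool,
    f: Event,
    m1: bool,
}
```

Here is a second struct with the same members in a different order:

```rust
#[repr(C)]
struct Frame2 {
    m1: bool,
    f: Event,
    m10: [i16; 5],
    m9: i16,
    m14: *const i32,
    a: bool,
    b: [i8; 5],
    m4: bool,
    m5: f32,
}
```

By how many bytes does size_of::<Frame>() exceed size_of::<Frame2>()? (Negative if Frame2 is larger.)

Event: @0: e [2B, align 2] → 2; @2: h [2B, align 2] → 4; @4: g [4B, align 4] → 8; size 8, align 4
@0: m9 [2B, align 2] → 2
@2: b [5B, align 1] → 7
+1 pad (align 2)
@8: m10 [10B, align 2] → 18
+2 pad (align 4)
@20: m5 [4B, align 4] → 24
@24: m14 [4B, align 4] → 28
@28: m4 [1B, align 1] → 29
@29: a [1B, align 1] → 30
+2 pad (align 4)
@32: f [8B, align 4] → 40
@40: m1 [1B, align 1] → 41
+3 tail pad (align 4)
size 44, align 4
— Frame2 —
@0: m1 [1B, align 1] → 1
+3 pad (align 4)
@4: f [8B, align 4] → 12
@12: m10 [10B, align 2] → 22
@22: m9 [2B, align 2] → 24
@24: m14 [4B, align 4] → 28
@28: a [1B, align 1] → 29
@29: b [5B, align 1] → 34
@34: m4 [1B, align 1] → 35
+1 pad (align 4)
@36: m5 [4B, align 4] → 40
size 40, align 4
44 − 40 = 4

4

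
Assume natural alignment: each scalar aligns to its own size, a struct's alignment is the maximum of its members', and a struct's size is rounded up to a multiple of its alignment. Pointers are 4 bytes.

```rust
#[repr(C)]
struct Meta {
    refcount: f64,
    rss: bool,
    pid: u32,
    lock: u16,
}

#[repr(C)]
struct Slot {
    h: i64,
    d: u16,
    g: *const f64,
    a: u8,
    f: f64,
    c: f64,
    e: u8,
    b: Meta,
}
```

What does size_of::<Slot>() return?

Meta: refcount at 0 (size 8, align 8) → ends 8; rss at 8 (size 1, align 1) → ends 9; pad 3 to align 4 for pid; pid at 12 (size 4, align 4) → ends 16; lock at 16 (size 2, align 2) → ends 18; tail pad 6 to reach multiple of 8; total 24 bytes, alignment 8
h at 0 (size 8, align 8) → ends 8
d at 8 (size 2, align 2) → ends 10
pad 2 to align 4 for g
g at 12 (size 4, align 4) → ends 16
a at 16 (size 1, align 1) → ends 17
pad 7 to align 8 for f
f at 24 (size 8, align 8) → ends 32
c at 32 (size 8, align 8) → ends 40
e at 40 (size 1, align 1) → ends 41
pad 7 to align 8 for b
b at 48 (size 24, align 8) → ends 72
total 72 bytes, alignment 8

72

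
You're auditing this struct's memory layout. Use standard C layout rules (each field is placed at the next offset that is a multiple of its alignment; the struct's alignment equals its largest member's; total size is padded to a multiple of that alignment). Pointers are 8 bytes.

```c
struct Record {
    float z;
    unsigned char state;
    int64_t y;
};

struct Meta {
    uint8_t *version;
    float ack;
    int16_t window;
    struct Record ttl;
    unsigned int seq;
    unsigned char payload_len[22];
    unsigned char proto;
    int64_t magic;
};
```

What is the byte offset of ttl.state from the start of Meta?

20

Record: z at 0 (size 4, align 4) → ends 4; state at 4 (size 1, align 1) → ends 5; pad 3 to align 8 for y; y at 8 (size 8, align 8) → ends 16; total 16 bytes, alignment 8
version at 0 (size 8, align 8) → ends 8
ack at 8 (size 4, align 4) → ends 12
window at 12 (size 2, align 2) → ends 14
pad 2 to align 8 for ttl
ttl at 16 (size 16, align 8) → ends 32
within Record: state at 4
16 + 4 = 20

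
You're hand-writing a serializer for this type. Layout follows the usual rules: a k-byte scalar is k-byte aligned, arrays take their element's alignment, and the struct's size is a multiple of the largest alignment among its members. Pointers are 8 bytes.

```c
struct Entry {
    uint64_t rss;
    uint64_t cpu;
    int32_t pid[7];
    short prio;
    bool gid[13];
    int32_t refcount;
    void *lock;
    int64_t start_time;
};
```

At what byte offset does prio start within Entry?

44

rss at 0 (size 8, align 8) → ends 8
cpu at 8 (size 8, align 8) → ends 16
pid at 16 (size 28, align 4) → ends 44
prio at 44 (size 2, align 2) → ends 46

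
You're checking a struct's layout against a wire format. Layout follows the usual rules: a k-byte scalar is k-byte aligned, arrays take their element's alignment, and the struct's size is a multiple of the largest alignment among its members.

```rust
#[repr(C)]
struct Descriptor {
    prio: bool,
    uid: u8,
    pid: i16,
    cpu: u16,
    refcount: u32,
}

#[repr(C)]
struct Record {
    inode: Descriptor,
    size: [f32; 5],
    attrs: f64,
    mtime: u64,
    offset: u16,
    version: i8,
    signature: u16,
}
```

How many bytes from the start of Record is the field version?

Descriptor: @0: prio [1B, align 1] → 1; @1: uid [1B, align 1] → 2; @2: pid [2B, align 2] → 4; @4: cpu [2B, align 2] → 6; +2 pad (align 4); @8: refcount [4B, align 4] → 12; size 12, align 4
@0: inode [12B, align 4] → 12
@12: size [20B, align 4] → 32
@32: attrs [8B, align 8] → 40
@40: mtime [8B, align 8] → 48
@48: offset [2B, align 2] → 50
@50: version [1B, align 1] → 51

50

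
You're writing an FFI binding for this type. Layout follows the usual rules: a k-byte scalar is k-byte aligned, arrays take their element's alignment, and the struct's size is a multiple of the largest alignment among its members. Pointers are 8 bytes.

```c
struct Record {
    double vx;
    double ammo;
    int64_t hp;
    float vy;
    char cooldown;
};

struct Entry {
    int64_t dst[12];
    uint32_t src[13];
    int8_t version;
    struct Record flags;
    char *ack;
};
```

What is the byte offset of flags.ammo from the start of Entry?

Record: @0: vx [8B, align 8] → 8; @8: ammo [8B, align 8] → 16; @16: hp [8B, align 8] → 24; @24: vy [4B, align 4] → 28; @28: cooldown [1B, align 1] → 29; +3 tail pad (align 8); size 32, align 8
@0: dst [96B, align 8] → 96
@96: src [52B, align 4] → 148
@148: version [1B, align 1] → 149
+3 pad (align 8)
@152: flags [32B, align 8] → 184
within Record: ammo at 8
152 + 8 = 160

160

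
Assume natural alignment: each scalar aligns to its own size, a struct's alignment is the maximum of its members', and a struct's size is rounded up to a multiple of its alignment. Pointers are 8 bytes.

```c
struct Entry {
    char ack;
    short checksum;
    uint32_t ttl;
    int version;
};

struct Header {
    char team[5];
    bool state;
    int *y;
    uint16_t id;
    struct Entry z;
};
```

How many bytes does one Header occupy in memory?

32 bytes

Entry: ack at 0 (size 1, align 1) → ends 1; pad 1 to align 2 for checksum; checksum at 2 (size 2, align 2) → ends 4; ttl at 4 (size 4, align 4) → ends 8; version at 8 (size 4, align 4) → ends 12; total 12 bytes, alignment 4
team at 0 (size 5, align 1) → ends 5
state at 5 (size 1, align 1) → ends 6
pad 2 to align 8 for y
y at 8 (size 8, align 8) → ends 16
id at 16 (size 2, align 2) → ends 18
pad 2 to align 4 for z
z at 20 (size 12, align 4) → ends 32
total 32 bytes, alignment 8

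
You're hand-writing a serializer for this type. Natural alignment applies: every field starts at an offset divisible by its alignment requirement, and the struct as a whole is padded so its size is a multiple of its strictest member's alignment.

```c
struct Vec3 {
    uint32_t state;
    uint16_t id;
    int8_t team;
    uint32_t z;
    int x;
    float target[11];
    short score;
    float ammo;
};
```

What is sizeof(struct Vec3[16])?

1088

state at 0 (size 4, align 4) → ends 4
id at 4 (size 2, align 2) → ends 6
team at 6 (size 1, align 1) → ends 7
pad 1 to align 4 for z
z at 8 (size 4, align 4) → ends 12
x at 12 (size 4, align 4) → ends 16
target at 16 (size 44, align 4) → ends 60
score at 60 (size 2, align 2) → ends 62
pad 2 to align 4 for ammo
ammo at 64 (size 4, align 4) → ends 68
total 68 bytes, alignment 4
array of 16: 16 × 68 = 1088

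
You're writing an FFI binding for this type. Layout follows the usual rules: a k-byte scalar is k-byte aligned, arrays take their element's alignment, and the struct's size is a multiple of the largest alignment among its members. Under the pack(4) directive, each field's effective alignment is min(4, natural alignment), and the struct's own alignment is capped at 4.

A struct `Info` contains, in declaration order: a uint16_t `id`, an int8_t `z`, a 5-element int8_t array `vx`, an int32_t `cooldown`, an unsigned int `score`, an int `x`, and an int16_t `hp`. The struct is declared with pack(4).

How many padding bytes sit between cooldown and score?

0

@0: id [2B, align 2] → 2
@2: z [1B, align 1] → 3
@3: vx [5B, align 1] → 8
@8: cooldown [4B, align 4] → 12
@12: score [4B, align 4] → 16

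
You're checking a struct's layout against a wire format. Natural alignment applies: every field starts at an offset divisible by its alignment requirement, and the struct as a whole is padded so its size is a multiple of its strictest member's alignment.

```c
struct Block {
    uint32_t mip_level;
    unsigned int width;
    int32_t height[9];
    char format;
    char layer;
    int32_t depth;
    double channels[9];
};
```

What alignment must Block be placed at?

member alignments: mip_level=4, width=4, height=4, format=1, layer=1, depth=4, channels=8
max = 8

8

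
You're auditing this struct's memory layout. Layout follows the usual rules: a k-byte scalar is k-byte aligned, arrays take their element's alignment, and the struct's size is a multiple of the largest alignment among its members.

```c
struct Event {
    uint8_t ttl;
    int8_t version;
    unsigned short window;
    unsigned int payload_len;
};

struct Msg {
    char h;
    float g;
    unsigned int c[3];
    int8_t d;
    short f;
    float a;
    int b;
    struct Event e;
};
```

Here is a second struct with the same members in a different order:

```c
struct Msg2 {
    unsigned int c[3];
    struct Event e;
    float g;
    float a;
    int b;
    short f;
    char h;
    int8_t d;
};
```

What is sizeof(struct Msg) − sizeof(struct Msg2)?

Event: 0..1  ttl  (1B, 1-aligned); 1..2  version  (1B, 1-aligned); 2..4  window  (2B, 2-aligned); 4..8  payload_len  (4B, 4-aligned); sizeof = 8, alignof = 4
0..1  h  (1B, 1-aligned)
1..4  -- padding (3B)
4..8  g  (4B, 4-aligned)
8..20  c  (12B, 4-aligned)
20..21  d  (1B, 1-aligned)
21..22  -- padding (1B)
22..24  f  (2B, 2-aligned)
24..28  a  (4B, 4-aligned)
28..32  b  (4B, 4-aligned)
32..40  e  (8B, 4-aligned)
sizeof = 40, alignof = 4
— Msg2 —
0..12  c  (12B, 4-aligned)
12..20  e  (8B, 4-aligned)
20..24  g  (4B, 4-aligned)
24..28  a  (4B, 4-aligned)
28..32  b  (4B, 4-aligned)
32..34  f  (2B, 2-aligned)
34..35  h  (1B, 1-aligned)
35..36  d  (1B, 1-aligned)
sizeof = 36, alignof = 4
40 − 36 = 4

4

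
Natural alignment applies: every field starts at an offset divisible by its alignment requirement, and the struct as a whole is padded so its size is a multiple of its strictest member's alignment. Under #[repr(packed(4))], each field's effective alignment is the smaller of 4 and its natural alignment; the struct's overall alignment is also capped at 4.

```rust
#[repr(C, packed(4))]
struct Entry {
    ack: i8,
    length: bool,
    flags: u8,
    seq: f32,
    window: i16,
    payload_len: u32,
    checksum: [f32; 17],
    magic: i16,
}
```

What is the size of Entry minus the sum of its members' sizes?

0..1  ack  (1B, 1-aligned)
1..2  length  (1B, 1-aligned)
2..3  flags  (1B, 1-aligned)
3..4  -- padding (1B)
4..8  seq  (4B, 4-aligned)
8..10  window  (2B, 2-aligned)
10..12  -- padding (2B)
12..16  payload_len  (4B, 4-aligned)
16..84  checksum  (68B, 4-aligned)
84..86  magic  (2B, 2-aligned)
86..88  -- tail padding (2B)
sizeof = 88, alignof = 4
data bytes 83, size 88 → padding 5

5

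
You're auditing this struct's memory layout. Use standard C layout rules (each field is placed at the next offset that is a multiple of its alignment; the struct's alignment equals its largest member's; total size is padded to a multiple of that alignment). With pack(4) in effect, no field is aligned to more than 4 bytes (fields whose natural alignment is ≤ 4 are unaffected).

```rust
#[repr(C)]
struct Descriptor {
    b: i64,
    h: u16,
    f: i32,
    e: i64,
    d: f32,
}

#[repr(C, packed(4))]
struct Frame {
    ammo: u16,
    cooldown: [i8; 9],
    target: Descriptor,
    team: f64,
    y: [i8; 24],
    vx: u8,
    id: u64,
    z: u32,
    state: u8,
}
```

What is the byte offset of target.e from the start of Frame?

28

Descriptor: 0..8  b  (8B, 8-aligned); 8..10  h  (2B, 2-aligned); 10..12  -- padding (2B); 12..16  f  (4B, 4-aligned); 16..24  e  (8B, 8-aligned); 24..28  d  (4B, 4-aligned); 28..32  -- tail padding (4B); sizeof = 32, alignof = 8
0..2  ammo  (2B, 2-aligned)
2..11  cooldown  (9B, 1-aligned)
11..12  -- padding (1B)
12..44  target  (32B, 4-aligned)
within Descriptor: e at 16
12 + 16 = 28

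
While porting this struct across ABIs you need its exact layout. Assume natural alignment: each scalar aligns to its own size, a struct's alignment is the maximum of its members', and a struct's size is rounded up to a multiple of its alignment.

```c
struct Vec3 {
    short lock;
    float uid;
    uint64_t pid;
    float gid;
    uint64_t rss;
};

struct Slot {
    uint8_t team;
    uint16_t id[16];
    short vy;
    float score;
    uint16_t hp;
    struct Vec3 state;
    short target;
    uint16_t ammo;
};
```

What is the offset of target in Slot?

80

Vec3: 0..2  lock  (2B, 2-aligned); 2..4  -- padding (2B); 4..8  uid  (4B, 4-aligned); 8..16  pid  (8B, 8-aligned); 16..20  gid  (4B, 4-aligned); 20..24  -- padding (4B); 24..32  rss  (8B, 8-aligned); sizeof = 32, alignof = 8
0..1  team  (1B, 1-aligned)
1..2  -- padding (1B)
2..34  id  (32B, 2-aligned)
34..36  vy  (2B, 2-aligned)
36..40  score  (4B, 4-aligned)
40..42  hp  (2B, 2-aligned)
42..48  -- padding (6B)
48..80  state  (32B, 8-aligned)
80..82  target  (2B, 2-aligned)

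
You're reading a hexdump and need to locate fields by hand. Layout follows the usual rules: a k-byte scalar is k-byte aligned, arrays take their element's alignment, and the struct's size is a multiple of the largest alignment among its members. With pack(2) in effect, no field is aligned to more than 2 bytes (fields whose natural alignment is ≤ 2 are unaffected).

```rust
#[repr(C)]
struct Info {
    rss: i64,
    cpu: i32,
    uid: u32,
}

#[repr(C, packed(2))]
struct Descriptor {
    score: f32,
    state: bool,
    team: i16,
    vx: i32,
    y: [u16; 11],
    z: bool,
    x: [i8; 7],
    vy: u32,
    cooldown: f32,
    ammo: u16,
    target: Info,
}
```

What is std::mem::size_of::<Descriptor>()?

68 bytes

Info: @0: rss [8B, align 8] → 8; @8: cpu [4B, align 4] → 12; @12: uid [4B, align 4] → 16; size 16, align 8
@0: score [4B, align 2] → 4
@4: state [1B, align 1] → 5
+1 pad (align 2)
@6: team [2B, align 2] → 8
@8: vx [4B, align 2] → 12
@12: y [22B, align 2] → 34
@34: z [1B, align 1] → 35
@35: x [7B, align 1] → 42
@42: vy [4B, align 2] → 46
@46: cooldown [4B, align 2] → 50
@50: ammo [2B, align 2] → 52
@52: target [16B, align 2] → 68
size 68, align 2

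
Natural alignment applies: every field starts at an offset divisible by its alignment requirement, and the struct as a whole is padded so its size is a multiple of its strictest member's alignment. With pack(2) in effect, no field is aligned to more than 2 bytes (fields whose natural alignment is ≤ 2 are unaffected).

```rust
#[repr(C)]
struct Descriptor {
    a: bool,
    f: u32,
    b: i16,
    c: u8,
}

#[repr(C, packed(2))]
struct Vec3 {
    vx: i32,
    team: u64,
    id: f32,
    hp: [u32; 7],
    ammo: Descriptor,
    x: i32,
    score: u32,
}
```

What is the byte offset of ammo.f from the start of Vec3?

48

Descriptor: 0..1  a  (1B, 1-aligned); 1..4  -- padding (3B); 4..8  f  (4B, 4-aligned); 8..10  b  (2B, 2-aligned); 10..11  c  (1B, 1-aligned); 11..12  -- tail padding (1B); sizeof = 12, alignof = 4
0..4  vx  (4B, 2-aligned)
4..12  team  (8B, 2-aligned)
12..16  id  (4B, 2-aligned)
16..44  hp  (28B, 2-aligned)
44..56  ammo  (12B, 2-aligned)
within Descriptor: f at 4
44 + 4 = 48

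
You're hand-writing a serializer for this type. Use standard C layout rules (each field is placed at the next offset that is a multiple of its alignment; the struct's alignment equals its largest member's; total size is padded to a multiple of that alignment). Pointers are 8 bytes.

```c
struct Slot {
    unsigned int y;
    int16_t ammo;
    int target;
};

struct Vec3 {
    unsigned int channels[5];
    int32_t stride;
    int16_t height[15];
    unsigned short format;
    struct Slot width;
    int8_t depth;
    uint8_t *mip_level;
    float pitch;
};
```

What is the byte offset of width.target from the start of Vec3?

Slot: @0: y [4B, align 4] → 4; @4: ammo [2B, align 2] → 6; +2 pad (align 4); @8: target [4B, align 4] → 12; size 12, align 4
@0: channels [20B, align 4] → 20
@20: stride [4B, align 4] → 24
@24: height [30B, align 2] → 54
@54: format [2B, align 2] → 56
@56: width [12B, align 4] → 68
within Slot: target at 8
56 + 8 = 64

64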